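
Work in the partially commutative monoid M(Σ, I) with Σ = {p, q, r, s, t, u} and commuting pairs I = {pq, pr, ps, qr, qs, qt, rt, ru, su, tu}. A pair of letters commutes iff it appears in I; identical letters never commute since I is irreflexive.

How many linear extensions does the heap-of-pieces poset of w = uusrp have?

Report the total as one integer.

10

piece 0:u — minimal
piece 1:u rests on {0:u}
piece 2:s — minimal
piece 3:r rests on {2:s}
piece 4:p rests on {1:u}
minimal pieces: {0:u, 2:s}
ways to finish when only these pieces remain (= sum over removing one remaining piece with nothing left below it):
  1 left: {3}→1  {4}→1
  2 left: {1,4}→1  {2,3}→1  {3,4}→2
  3 left: {0,1,4}→1  {1,3,4}→3  {2,3,4}→3
  placing 0:u first → 6 extensions
  placing 2:s first → 4 extensions
total linear extensions = 10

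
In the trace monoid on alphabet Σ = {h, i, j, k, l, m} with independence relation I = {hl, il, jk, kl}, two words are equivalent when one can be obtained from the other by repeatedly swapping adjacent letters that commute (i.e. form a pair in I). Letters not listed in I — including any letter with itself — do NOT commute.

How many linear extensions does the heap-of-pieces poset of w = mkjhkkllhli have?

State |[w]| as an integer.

140

drop 0:m onto floor
drop 1:k onto {0:m}
drop 2:j onto {0:m}
drop 3:h onto {1:k, 2:j}
drop 4:k onto {3:h}
drop 5:k onto {4:k}
drop 6:l onto {2:j}
drop 7:l onto {6:l}
drop 8:h onto {5:k}
drop 9:l onto {7:l}
drop 10:i onto {8:h}
ground layer = {0:m}
drop-orders for the pieces not yet dropped (sum over which currently-grounded one goes next):
  1 to go: {9} 1  {10} 1
  2 to go: {7,9} 1  {8,10} 1  {9,10} 2
  3 to go: {5,8,10} 1  {6,7,9} 1  {7,9,10} 3  {8,9,10} 3
  4 to go: {4,5,8,10} 1  {5,8,9,10} 4  {6,7,9,10} 4  {7,8,9,10} 6
  5 to go: {3,4,5,8,10} 1  {4,5,8,9,10} 5  {5,7,8,9,10} 10  {6,7,8,9,10} 10
  6 to go: {1,3,4,5,8,10} 1  {3,4,5,8,9,10} 6  {4,5,7,8,9,10} 15  {5,6,7,8,9,10} 20
  7 to go: {1,3,4,5,8,9,10} 7  {3,4,5,7,8,9,10} 21  {4,5,6,7,8,9,10} 35
  8 to go: {1,3,4,5,7,8,9,10} 28  {3,4,5,6,7,8,9,10} 56
  9 to go: {1,3,4,5,6,7,8,9,10} 84  {2,3,4,5,6,7,8,9,10} 56
  if 0:m drops first: 140 orders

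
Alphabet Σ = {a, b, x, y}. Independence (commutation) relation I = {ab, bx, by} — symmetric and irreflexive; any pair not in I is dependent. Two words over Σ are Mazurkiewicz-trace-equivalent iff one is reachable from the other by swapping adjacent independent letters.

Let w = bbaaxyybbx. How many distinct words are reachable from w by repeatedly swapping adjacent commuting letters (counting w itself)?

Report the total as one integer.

#0=b has no predecessor
#1=b depends on [0:b]
#2=a has no predecessor
#3=a depends on [2:a]
#4=x depends on [3:a]
#5=y depends on [4:x]
#6=y depends on [5:y]
#7=b depends on [1:b]
#8=b depends on [7:b]
#9=x depends on [6:y]
sources: [0:b, 2:a]
N(rest) = Σ N(rest − s) over sources s of rest; N(one piece) = 1:
  size 1 → [8]=1  [9]=1
  size 2 → [6,9]=1  [7,8]=1  [8,9]=2
  size 3 → [1,7,8]=1  [5,6,9]=1  [6,8,9]=3  [7,8,9]=3
  size 4 → [0,1,7,8]=1  [1,7,8,9]=4  [4,5,6,9]=1  [5,6,8,9]=4  [6,7,8,9]=6
  size 5 → [0,1,7,8,9]=5  [1,6,7,8,9]=10  [3,4,5,6,9]=1  [4,5,6,8,9]=5  [5,6,7,8,9]=10
  size 6 → [0,1,6,7,8,9]=15  [1,5,6,7,8,9]=20  [2,3,4,5,6,9]=1  [3,4,5,6,8,9]=6  [4,5,6,7,8,9]=15
  size 7 → [0,1,5,6,7,8,9]=35  [1,4,5,6,7,8,9]=35  [2,3,4,5,6,8,9]=7  [3,4,5,6,7,8,9]=21
  size 8 → [0,1,4,5,6,7,8,9]=70  [1,3,4,5,6,7,8,9]=56  [2,3,4,5,6,7,8,9]=28
  first=0(b) contributes 84
  first=2(a) contributes 126
|[w]| = 210

210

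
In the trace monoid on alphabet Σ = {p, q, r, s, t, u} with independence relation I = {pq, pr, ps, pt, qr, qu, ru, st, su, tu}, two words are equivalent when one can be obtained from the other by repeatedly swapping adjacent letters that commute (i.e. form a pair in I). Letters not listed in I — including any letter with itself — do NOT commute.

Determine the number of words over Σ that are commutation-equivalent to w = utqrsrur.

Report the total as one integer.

56

piece 0:u — minimal
piece 1:t — minimal
piece 2:q rests on {1:t}
piece 3:r rests on {1:t}
piece 4:s rests on {2:q, 3:r}
piece 5:r rests on {4:s}
piece 6:u rests on {0:u}
piece 7:r rests on {5:r}
minimal pieces: {0:u, 1:t}
ways to finish when only these pieces remain (= sum over removing one remaining piece with nothing left below it):
  1 left: {6}→1  {7}→1
  2 left: {0,6}→1  {5,7}→1  {6,7}→2
  3 left: {0,6,7}→3  {4,5,7}→1  {5,6,7}→3
  4 left: {0,5,6,7}→6  {2,4,5,7}→1  {3,4,5,7}→1  {4,5,6,7}→4
  5 left: {0,4,5,6,7}→10  {2,3,4,5,7}→2  {2,4,5,6,7}→5  {3,4,5,6,7}→5
  6 left: {0,2,4,5,6,7}→15  {0,3,4,5,6,7}→15  {1,2,3,4,5,7}→2  {2,3,4,5,6,7}→12
  placing 0:u first → 14 extensions
  placing 1:t first → 42 extensions
total linear extensions = 56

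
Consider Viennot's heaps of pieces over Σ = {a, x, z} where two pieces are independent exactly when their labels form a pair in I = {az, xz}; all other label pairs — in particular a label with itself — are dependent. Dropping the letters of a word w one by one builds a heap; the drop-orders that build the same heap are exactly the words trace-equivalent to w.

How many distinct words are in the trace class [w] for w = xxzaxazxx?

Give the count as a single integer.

#0=x has no predecessor
#1=x depends on [0:x]
#2=z has no predecessor
#3=a depends on [1:x]
#4=x depends on [3:a]
#5=a depends on [4:x]
#6=z depends on [2:z]
#7=x depends on [5:a]
#8=x depends on [7:x]
sources: [0:x, 2:z]
N(rest) = Σ N(rest − s) over sources s of rest; N(one piece) = 1:
  size 1 → [6]=1  [8]=1
  size 2 → [2,6]=1  [6,8]=2  [7,8]=1
  size 3 → [2,6,8]=3  [5,7,8]=1  [6,7,8]=3
  size 4 → [2,6,7,8]=6  [4,5,7,8]=1  [5,6,7,8]=4
  size 5 → [2,5,6,7,8]=10  [3,4,5,7,8]=1  [4,5,6,7,8]=5
  size 6 → [1,3,4,5,7,8]=1  [2,4,5,6,7,8]=15  [3,4,5,6,7,8]=6
  size 7 → [0,1,3,4,5,7,8]=1  [1,3,4,5,6,7,8]=7  [2,3,4,5,6,7,8]=21
  first=0(x) contributes 28
  first=2(z) contributes 8
|[w]| = 36

36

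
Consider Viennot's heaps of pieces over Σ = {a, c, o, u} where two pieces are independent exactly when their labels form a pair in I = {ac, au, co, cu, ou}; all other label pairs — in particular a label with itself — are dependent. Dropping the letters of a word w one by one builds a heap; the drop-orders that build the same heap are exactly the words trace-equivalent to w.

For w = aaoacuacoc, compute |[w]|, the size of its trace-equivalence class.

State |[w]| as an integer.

840

drop 0:a onto floor
drop 1:a onto {0:a}
drop 2:o onto {1:a}
drop 3:a onto {2:o}
drop 4:c onto floor
drop 5:u onto floor
drop 6:a onto {3:a}
drop 7:c onto {4:c}
drop 8:o onto {6:a}
drop 9:c onto {7:c}
ground layer = {0:a, 4:c, 5:u}
drop-orders for the pieces not yet dropped (sum over which currently-grounded one goes next):
  1 to go: {5} 1  {8} 1  {9} 1
  2 to go: {5,8} 2  {5,9} 2  {6,8} 1  {7,9} 1  {8,9} 2
  3 to go: {3,6,8} 1  {4,7,9} 1  {5,6,8} 3  {5,7,9} 3  {5,8,9} 6  {6,8,9} 3  {7,8,9} 3
  4 to go: {2,3,6,8} 1  {3,5,6,8} 4  {3,6,8,9} 4  {4,5,7,9} 4  {4,7,8,9} 4  {5,6,8,9} 12  {5,7,8,9} 12  {6,7,8,9} 6
  5 to go: {1,2,3,6,8} 1  {2,3,5,6,8} 5  {2,3,6,8,9} 5  {3,5,6,8,9} 20  {3,6,7,8,9} 10  {4,5,7,8,9} 20  {4,6,7,8,9} 10  {5,6,7,8,9} 30
  6 to go: {0,1,2,3,6,8} 1  {1,2,3,5,6,8} 6  {1,2,3,6,8,9} 6  {2,3,5,6,8,9} 30  {2,3,6,7,8,9} 15  {3,4,6,7,8,9} 20  {3,5,6,7,8,9} 60  {4,5,6,7,8,9} 60
  7 to go: {0,1,2,3,5,6,8} 7  {0,1,2,3,6,8,9} 7  {1,2,3,5,6,8,9} 42  {1,2,3,6,7,8,9} 21  {2,3,4,6,7,8,9} 35  {2,3,5,6,7,8,9} 105  {3,4,5,6,7,8,9} 140
  8 to go: {0,1,2,3,5,6,8,9} 56  {0,1,2,3,6,7,8,9} 28  {1,2,3,4,6,7,8,9} 56  {1,2,3,5,6,7,8,9} 168  {2,3,4,5,6,7,8,9} 280
  if 0:a drops first: 504 orders
  if 4:c drops first: 252 orders
  if 5:u drops first: 84 orders
heap linearizations: 840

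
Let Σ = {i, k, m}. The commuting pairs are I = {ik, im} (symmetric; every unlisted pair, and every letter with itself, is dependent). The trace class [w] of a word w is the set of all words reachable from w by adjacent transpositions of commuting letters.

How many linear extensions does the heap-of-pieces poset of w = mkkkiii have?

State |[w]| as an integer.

35

0(m) covers ∅
1(k) covers 0:m
2(k) covers 1:k
3(k) covers 2:k
4(i) covers ∅
5(i) covers 4:i
6(i) covers 5:i
floor of heap: 0:m, 4:i
completions by unplaced set U, small U first (add the entries for U minus each lowest piece of U):
  |U|=1: {3}:1  {6}:1
  |U|=2: {2,3}:1  {3,6}:2  {5,6}:1
  |U|=3: {1,2,3}:1  {2,3,6}:3  {3,5,6}:3  {4,5,6}:1
  |U|=4: {0,1,2,3}:1  {1,2,3,6}:4  {2,3,5,6}:6  {3,4,5,6}:4
  |U|=5: {0,1,2,3,6}:5  {1,2,3,5,6}:10  {2,3,4,5,6}:10
  start at 0(m): 20
  start at 4(i): 15
sum over floor = 35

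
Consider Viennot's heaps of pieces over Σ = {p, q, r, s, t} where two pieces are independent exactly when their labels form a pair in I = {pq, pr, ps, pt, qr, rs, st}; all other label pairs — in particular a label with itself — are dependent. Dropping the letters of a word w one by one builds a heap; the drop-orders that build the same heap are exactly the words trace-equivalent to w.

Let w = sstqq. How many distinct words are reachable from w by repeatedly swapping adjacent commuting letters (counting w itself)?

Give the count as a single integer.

3

#0=s has no predecessor
#1=s depends on [0:s]
#2=t has no predecessor
#3=q depends on [1:s, 2:t]
#4=q depends on [3:q]
sources: [0:s, 2:t]
N(rest) = Σ N(rest − s) over sources s of rest; N(one piece) = 1:
  size 1 → [4]=1
  size 2 → [3,4]=1
  size 3 → [1,3,4]=1  [2,3,4]=1
  first=0(s) contributes 2
  first=2(t) contributes 1
|[w]| = 3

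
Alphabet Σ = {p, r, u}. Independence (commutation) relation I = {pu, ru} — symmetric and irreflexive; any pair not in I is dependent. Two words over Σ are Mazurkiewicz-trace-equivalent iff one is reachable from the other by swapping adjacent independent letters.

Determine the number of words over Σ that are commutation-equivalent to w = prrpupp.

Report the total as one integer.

#0=p has no predecessor
#1=r depends on [0:p]
#2=r depends on [1:r]
#3=p depends on [2:r]
#4=u has no predecessor
#5=p depends on [3:p]
#6=p depends on [5:p]
sources: [0:p, 4:u]
N(rest) = Σ N(rest − s) over sources s of rest; N(one piece) = 1:
  size 1 → [4]=1  [6]=1
  size 2 → [4,6]=2  [5,6]=1
  size 3 → [3,5,6]=1  [4,5,6]=3
  size 4 → [2,3,5,6]=1  [3,4,5,6]=4
  size 5 → [1,2,3,5,6]=1  [2,3,4,5,6]=5
  first=0(p) contributes 6
  first=4(u) contributes 1
|[w]| = 7

7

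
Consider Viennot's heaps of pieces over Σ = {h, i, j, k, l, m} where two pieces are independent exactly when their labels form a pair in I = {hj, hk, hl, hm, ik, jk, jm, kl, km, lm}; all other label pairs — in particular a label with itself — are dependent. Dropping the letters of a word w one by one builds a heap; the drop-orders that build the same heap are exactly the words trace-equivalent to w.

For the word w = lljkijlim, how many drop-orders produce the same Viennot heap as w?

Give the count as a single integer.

#0=l has no predecessor
#1=l depends on [0:l]
#2=j depends on [1:l]
#3=k has no predecessor
#4=i depends on [2:j]
#5=j depends on [4:i]
#6=l depends on [5:j]
#7=i depends on [6:l]
#8=m depends on [7:i]
sources: [0:l, 3:k]
N(rest) = Σ N(rest − s) over sources s of rest; N(one piece) = 1:
  size 1 → [3]=1  [8]=1
  size 2 → [3,8]=2  [7,8]=1
  size 3 → [3,7,8]=3  [6,7,8]=1
  size 4 → [3,6,7,8]=4  [5,6,7,8]=1
  size 5 → [3,5,6,7,8]=5  [4,5,6,7,8]=1
  size 6 → [2,4,5,6,7,8]=1  [3,4,5,6,7,8]=6
  size 7 → [1,2,4,5,6,7,8]=1  [2,3,4,5,6,7,8]=7
  first=0(l) contributes 8
  first=3(k) contributes 1
|[w]| = 9

9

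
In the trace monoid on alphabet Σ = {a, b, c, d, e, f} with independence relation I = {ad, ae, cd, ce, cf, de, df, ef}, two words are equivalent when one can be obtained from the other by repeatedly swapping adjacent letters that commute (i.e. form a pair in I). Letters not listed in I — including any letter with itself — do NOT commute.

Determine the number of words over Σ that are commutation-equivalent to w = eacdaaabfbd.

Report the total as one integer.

drop 0:e onto floor
drop 1:a onto floor
drop 2:c onto {1:a}
drop 3:d onto floor
drop 4:a onto {2:c}
drop 5:a onto {4:a}
drop 6:a onto {5:a}
drop 7:b onto {0:e, 3:d, 6:a}
drop 8:f onto {7:b}
drop 9:b onto {8:f}
drop 10:d onto {9:b}
ground layer = {0:e, 1:a, 3:d}
drop-orders for the pieces not yet dropped (sum over which currently-grounded one goes next):
  1 to go: {10} 1
  2 to go: {9,10} 1
  3 to go: {8,9,10} 1
  4 to go: {7,8,9,10} 1
  5 to go: {0,7,8,9,10} 1  {3,7,8,9,10} 1  {6,7,8,9,10} 1
  6 to go: {0,3,7,8,9,10} 2  {0,6,7,8,9,10} 2  {3,6,7,8,9,10} 2  {5,6,7,8,9,10} 1
  7 to go: {0,3,6,7,8,9,10} 6  {0,5,6,7,8,9,10} 3  {3,5,6,7,8,9,10} 3  {4,5,6,7,8,9,10} 1
  8 to go: {0,3,5,6,7,8,9,10} 12  {0,4,5,6,7,8,9,10} 4  {2,4,5,6,7,8,9,10} 1  {3,4,5,6,7,8,9,10} 4
  9 to go: {0,2,4,5,6,7,8,9,10} 5  {0,3,4,5,6,7,8,9,10} 20  {1,2,4,5,6,7,8,9,10} 1  {2,3,4,5,6,7,8,9,10} 5
  if 0:e drops first: 6 orders
  if 1:a drops first: 30 orders
  if 3:d drops first: 6 orders
heap linearizations: 42

42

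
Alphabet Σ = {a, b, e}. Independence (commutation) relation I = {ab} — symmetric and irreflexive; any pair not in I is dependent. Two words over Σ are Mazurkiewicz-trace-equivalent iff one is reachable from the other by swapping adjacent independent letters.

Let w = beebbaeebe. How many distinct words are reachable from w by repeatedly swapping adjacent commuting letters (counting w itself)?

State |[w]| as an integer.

#0=b has no predecessor
#1=e depends on [0:b]
#2=e depends on [1:e]
#3=b depends on [2:e]
#4=b depends on [3:b]
#5=a depends on [2:e]
#6=e depends on [4:b, 5:a]
#7=e depends on [6:e]
#8=b depends on [7:e]
#9=e depends on [8:b]
sources: [0:b]
N(rest) = Σ N(rest − s) over sources s of rest; N(one piece) = 1:
  size 1 → [9]=1
  size 2 → [8,9]=1
  size 3 → [7,8,9]=1
  size 4 → [6,7,8,9]=1
  size 5 → [4,6,7,8,9]=1  [5,6,7,8,9]=1
  size 6 → [3,4,6,7,8,9]=1  [4,5,6,7,8,9]=2
  size 7 → [3,4,5,6,7,8,9]=3
  size 8 → [2,3,4,5,6,7,8,9]=3
  first=0(b) contributes 3

3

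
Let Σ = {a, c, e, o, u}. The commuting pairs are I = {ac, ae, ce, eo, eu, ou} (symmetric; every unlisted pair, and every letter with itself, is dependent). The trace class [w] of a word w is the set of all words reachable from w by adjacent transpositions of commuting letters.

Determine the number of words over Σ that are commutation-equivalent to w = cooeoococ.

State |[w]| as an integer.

drop 0:c onto floor
drop 1:o onto {0:c}
drop 2:o onto {1:o}
drop 3:e onto floor
drop 4:o onto {2:o}
drop 5:o onto {4:o}
drop 6:c onto {5:o}
drop 7:o onto {6:c}
drop 8:c onto {7:o}
ground layer = {0:c, 3:e}
drop-orders for the pieces not yet dropped (sum over which currently-grounded one goes next):
  1 to go: {3} 1  {8} 1
  2 to go: {3,8} 2  {7,8} 1
  3 to go: {3,7,8} 3  {6,7,8} 1
  4 to go: {3,6,7,8} 4  {5,6,7,8} 1
  5 to go: {3,5,6,7,8} 5  {4,5,6,7,8} 1
  6 to go: {2,4,5,6,7,8} 1  {3,4,5,6,7,8} 6
  7 to go: {1,2,4,5,6,7,8} 1  {2,3,4,5,6,7,8} 7
  if 0:c drops first: 8 orders
  if 3:e drops first: 1 orders
heap linearizations: 9

9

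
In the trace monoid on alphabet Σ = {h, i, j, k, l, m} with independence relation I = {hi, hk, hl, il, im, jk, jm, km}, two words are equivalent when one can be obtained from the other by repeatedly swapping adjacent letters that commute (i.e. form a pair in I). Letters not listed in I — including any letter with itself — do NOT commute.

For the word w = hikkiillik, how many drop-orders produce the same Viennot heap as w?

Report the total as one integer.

100

piece 0:h — minimal
piece 1:i — minimal
piece 2:k rests on {1:i}
piece 3:k rests on {2:k}
piece 4:i rests on {3:k}
piece 5:i rests on {4:i}
piece 6:l rests on {3:k}
piece 7:l rests on {6:l}
piece 8:i rests on {5:i}
piece 9:k rests on {7:l, 8:i}
minimal pieces: {0:h, 1:i}
ways to finish when only these pieces remain (= sum over removing one remaining piece with nothing left below it):
  1 left: {0}→1  {9}→1
  2 left: {0,9}→2  {7,9}→1  {8,9}→1
  3 left: {0,7,9}→3  {0,8,9}→3  {5,8,9}→1  {6,7,9}→1  {7,8,9}→2
  4 left: {0,5,8,9}→4  {0,6,7,9}→4  {0,7,8,9}→8  {4,5,8,9}→1  {5,7,8,9}→3  {6,7,8,9}→3
  5 left: {0,4,5,8,9}→5  {0,5,7,8,9}→15  {0,6,7,8,9}→15  {4,5,7,8,9}→4  {5,6,7,8,9}→6
  6 left: {0,4,5,7,8,9}→24  {0,5,6,7,8,9}→36  {4,5,6,7,8,9}→10
  7 left: {0,4,5,6,7,8,9}→70  {3,4,5,6,7,8,9}→10
  8 left: {0,3,4,5,6,7,8,9}→80  {2,3,4,5,6,7,8,9}→10
  placing 0:h first → 10 extensions
  placing 1:i first → 90 extensions
total linear extensions = 100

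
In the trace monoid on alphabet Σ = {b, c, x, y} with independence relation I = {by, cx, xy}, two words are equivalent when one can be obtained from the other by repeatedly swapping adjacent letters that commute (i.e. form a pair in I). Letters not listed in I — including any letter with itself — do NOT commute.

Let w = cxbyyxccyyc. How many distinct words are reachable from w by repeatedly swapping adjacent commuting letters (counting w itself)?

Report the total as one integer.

61

piece 0:c — minimal
piece 1:x — minimal
piece 2:b rests on {0:c, 1:x}
piece 3:y rests on {0:c}
piece 4:y rests on {3:y}
piece 5:x rests on {2:b}
piece 6:c rests on {2:b, 4:y}
piece 7:c rests on {6:c}
piece 8:y rests on {7:c}
piece 9:y rests on {8:y}
piece 10:c rests on {9:y}
minimal pieces: {0:c, 1:x}
ways to finish when only these pieces remain (= sum over removing one remaining piece with nothing left below it):
  1 left: {5}→1  {10}→1
  2 left: {5,10}→2  {9,10}→1
  3 left: {5,9,10}→3  {8,9,10}→1
  4 left: {5,8,9,10}→4  {7,8,9,10}→1
  5 left: {5,7,8,9,10}→5  {6,7,8,9,10}→1
  6 left: {4,6,7,8,9,10}→1  {5,6,7,8,9,10}→6
  7 left: {2,5,6,7,8,9,10}→6  {3,4,6,7,8,9,10}→1  {4,5,6,7,8,9,10}→7
  8 left: {1,2,5,6,7,8,9,10}→6  {2,4,5,6,7,8,9,10}→13  {3,4,5,6,7,8,9,10}→8
  9 left: {1,2,4,5,6,7,8,9,10}→19  {2,3,4,5,6,7,8,9,10}→21
  placing 0:c first → 40 extensions
  placing 1:x first → 21 extensions
total linear extensions = 61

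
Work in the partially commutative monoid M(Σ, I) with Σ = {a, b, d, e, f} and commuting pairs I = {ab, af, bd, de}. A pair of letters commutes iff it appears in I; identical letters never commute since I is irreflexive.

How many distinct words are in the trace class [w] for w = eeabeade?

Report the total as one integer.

4

piece 0:e — minimal
piece 1:e rests on {0:e}
piece 2:a rests on {1:e}
piece 3:b rests on {1:e}
piece 4:e rests on {2:a, 3:b}
piece 5:a rests on {4:e}
piece 6:d rests on {5:a}
piece 7:e rests on {5:a}
minimal pieces: {0:e}
ways to finish when only these pieces remain (= sum over removing one remaining piece with nothing left below it):
  1 left: {6}→1  {7}→1
  2 left: {6,7}→2
  3 left: {5,6,7}→2
  4 left: {4,5,6,7}→2
  5 left: {2,4,5,6,7}→2  {3,4,5,6,7}→2
  6 left: {2,3,4,5,6,7}→4
  placing 0:e first → 4 extensions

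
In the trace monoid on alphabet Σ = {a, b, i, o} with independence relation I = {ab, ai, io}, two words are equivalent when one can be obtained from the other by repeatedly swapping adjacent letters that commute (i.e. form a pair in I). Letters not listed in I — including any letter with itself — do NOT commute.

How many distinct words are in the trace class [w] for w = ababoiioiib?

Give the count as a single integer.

piece 0:a — minimal
piece 1:b — minimal
piece 2:a rests on {0:a}
piece 3:b rests on {1:b}
piece 4:o rests on {2:a, 3:b}
piece 5:i rests on {3:b}
piece 6:i rests on {5:i}
piece 7:o rests on {4:o}
piece 8:i rests on {6:i}
piece 9:i rests on {8:i}
piece 10:b rests on {7:o, 9:i}
minimal pieces: {0:a, 1:b}
ways to finish when only these pieces remain (= sum over removing one remaining piece with nothing left below it):
  1 left: {10}→1
  2 left: {7,10}→1  {9,10}→1
  3 left: {4,7,10}→1  {7,9,10}→2  {8,9,10}→1
  4 left: {2,4,7,10}→1  {4,7,9,10}→3  {6,8,9,10}→1  {7,8,9,10}→3
  5 left: {0,2,4,7,10}→1  {2,4,7,9,10}→4  {4,7,8,9,10}→6  {5,6,8,9,10}→1  {6,7,8,9,10}→4
  6 left: {0,2,4,7,9,10}→5  {2,4,7,8,9,10}→10  {4,6,7,8,9,10}→10  {5,6,7,8,9,10}→5
  7 left: {0,2,4,7,8,9,10}→15  {2,4,6,7,8,9,10}→20  {4,5,6,7,8,9,10}→15
  8 left: {0,2,4,6,7,8,9,10}→35  {2,4,5,6,7,8,9,10}→35  {3,4,5,6,7,8,9,10}→15
  9 left: {0,2,4,5,6,7,8,9,10}→70  {1,3,4,5,6,7,8,9,10}→15  {2,3,4,5,6,7,8,9,10}→50
  placing 0:a first → 65 extensions
  placing 1:b first → 120 extensions
total linear extensions = 185

185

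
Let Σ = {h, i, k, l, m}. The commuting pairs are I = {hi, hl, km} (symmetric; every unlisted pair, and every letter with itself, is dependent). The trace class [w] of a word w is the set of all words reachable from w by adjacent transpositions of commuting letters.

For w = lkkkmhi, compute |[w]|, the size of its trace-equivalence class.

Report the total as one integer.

drop 0:l onto floor
drop 1:k onto {0:l}
drop 2:k onto {1:k}
drop 3:k onto {2:k}
drop 4:m onto {0:l}
drop 5:h onto {3:k, 4:m}
drop 6:i onto {3:k, 4:m}
ground layer = {0:l}
drop-orders for the pieces not yet dropped (sum over which currently-grounded one goes next):
  1 to go: {5} 1  {6} 1
  2 to go: {5,6} 2
  3 to go: {3,5,6} 2  {4,5,6} 2
  4 to go: {2,3,5,6} 2  {3,4,5,6} 4
  5 to go: {1,2,3,5,6} 2  {2,3,4,5,6} 6
  if 0:l drops first: 8 orders

8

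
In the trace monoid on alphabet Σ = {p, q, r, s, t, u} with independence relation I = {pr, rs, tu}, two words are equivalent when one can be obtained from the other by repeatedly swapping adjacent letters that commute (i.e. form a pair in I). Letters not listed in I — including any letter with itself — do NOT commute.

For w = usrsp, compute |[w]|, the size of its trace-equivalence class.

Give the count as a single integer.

4

piece 0:u — minimal
piece 1:s rests on {0:u}
piece 2:r rests on {0:u}
piece 3:s rests on {1:s}
piece 4:p rests on {3:s}
minimal pieces: {0:u}
ways to finish when only these pieces remain (= sum over removing one remaining piece with nothing left below it):
  1 left: {2}→1  {4}→1
  2 left: {2,4}→2  {3,4}→1
  3 left: {1,3,4}→1  {2,3,4}→3
  placing 0:u first → 4 extensions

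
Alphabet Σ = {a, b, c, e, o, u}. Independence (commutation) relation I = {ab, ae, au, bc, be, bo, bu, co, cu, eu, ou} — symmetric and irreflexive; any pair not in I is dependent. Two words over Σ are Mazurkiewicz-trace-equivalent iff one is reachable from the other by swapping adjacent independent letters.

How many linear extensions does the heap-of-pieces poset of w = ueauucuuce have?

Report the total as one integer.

0(u) covers ∅
1(e) covers ∅
2(a) covers ∅
3(u) covers 0:u
4(u) covers 3:u
5(c) covers 1:e, 2:a
6(u) covers 4:u
7(u) covers 6:u
8(c) covers 5:c
9(e) covers 8:c
floor of heap: 0:u, 1:e, 2:a
completions by unplaced set U, small U first (add the entries for U minus each lowest piece of U):
  |U|=1: {7}:1  {9}:1
  |U|=2: {6,7}:1  {7,9}:2  {8,9}:1
  |U|=3: {4,6,7}:1  {5,8,9}:1  {6,7,9}:3  {7,8,9}:3
  |U|=4: {1,5,8,9}:1  {2,5,8,9}:1  {3,4,6,7}:1  {4,6,7,9}:4  {5,7,8,9}:4  {6,7,8,9}:6
  |U|=5: {0,3,4,6,7}:1  {1,2,5,8,9}:2  {1,5,7,8,9}:5  {2,5,7,8,9}:5  {3,4,6,7,9}:5  {4,6,7,8,9}:10  {5,6,7,8,9}:10
  |U|=6: {0,3,4,6,7,9}:6  {1,2,5,7,8,9}:12  {1,5,6,7,8,9}:15  {2,5,6,7,8,9}:15  {3,4,6,7,8,9}:15  {4,5,6,7,8,9}:20
  |U|=7: {0,3,4,6,7,8,9}:21  {1,2,5,6,7,8,9}:42  {1,4,5,6,7,8,9}:35  {2,4,5,6,7,8,9}:35  {3,4,5,6,7,8,9}:35
  |U|=8: {0,3,4,5,6,7,8,9}:56  {1,2,4,5,6,7,8,9}:112  {1,3,4,5,6,7,8,9}:70  {2,3,4,5,6,7,8,9}:70
  start at 0(u): 252
  start at 1(e): 126
  start at 2(a): 126
sum over floor = 504

504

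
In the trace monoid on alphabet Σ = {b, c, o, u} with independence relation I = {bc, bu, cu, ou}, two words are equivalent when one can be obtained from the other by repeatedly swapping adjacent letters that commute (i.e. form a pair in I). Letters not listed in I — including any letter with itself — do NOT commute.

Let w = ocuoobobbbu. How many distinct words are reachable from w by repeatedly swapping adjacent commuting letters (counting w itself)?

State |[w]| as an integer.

55

#0=o has no predecessor
#1=c depends on [0:o]
#2=u has no predecessor
#3=o depends on [1:c]
#4=o depends on [3:o]
#5=b depends on [4:o]
#6=o depends on [5:b]
#7=b depends on [6:o]
#8=b depends on [7:b]
#9=b depends on [8:b]
#10=u depends on [2:u]
sources: [0:o, 2:u]
N(rest) = Σ N(rest − s) over sources s of rest; N(one piece) = 1:
  size 1 → [9]=1  [10]=1
  size 2 → [2,10]=1  [8,9]=1  [9,10]=2
  size 3 → [2,9,10]=3  [7,8,9]=1  [8,9,10]=3
  size 4 → [2,8,9,10]=6  [6,7,8,9]=1  [7,8,9,10]=4
  size 5 → [2,7,8,9,10]=10  [5,6,7,8,9]=1  [6,7,8,9,10]=5
  size 6 → [2,6,7,8,9,10]=15  [4,5,6,7,8,9]=1  [5,6,7,8,9,10]=6
  size 7 → [2,5,6,7,8,9,10]=21  [3,4,5,6,7,8,9]=1  [4,5,6,7,8,9,10]=7
  size 8 → [1,3,4,5,6,7,8,9]=1  [2,4,5,6,7,8,9,10]=28  [3,4,5,6,7,8,9,10]=8
  size 9 → [0,1,3,4,5,6,7,8,9]=1  [1,3,4,5,6,7,8,9,10]=9  [2,3,4,5,6,7,8,9,10]=36
  first=0(o) contributes 45
  first=2(u) contributes 10
|[w]| = 55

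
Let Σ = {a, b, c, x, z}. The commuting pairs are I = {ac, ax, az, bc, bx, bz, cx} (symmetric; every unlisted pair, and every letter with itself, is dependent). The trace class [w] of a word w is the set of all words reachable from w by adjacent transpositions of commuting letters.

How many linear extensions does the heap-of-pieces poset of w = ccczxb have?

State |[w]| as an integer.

drop 0:c onto floor
drop 1:c onto {0:c}
drop 2:c onto {1:c}
drop 3:z onto {2:c}
drop 4:x onto {3:z}
drop 5:b onto floor
ground layer = {0:c, 5:b}
drop-orders for the pieces not yet dropped (sum over which currently-grounded one goes next):
  1 to go: {4} 1  {5} 1
  2 to go: {3,4} 1  {4,5} 2
  3 to go: {2,3,4} 1  {3,4,5} 3
  4 to go: {1,2,3,4} 1  {2,3,4,5} 4
  if 0:c drops first: 5 orders
  if 5:b drops first: 1 orders
heap linearizations: 6

6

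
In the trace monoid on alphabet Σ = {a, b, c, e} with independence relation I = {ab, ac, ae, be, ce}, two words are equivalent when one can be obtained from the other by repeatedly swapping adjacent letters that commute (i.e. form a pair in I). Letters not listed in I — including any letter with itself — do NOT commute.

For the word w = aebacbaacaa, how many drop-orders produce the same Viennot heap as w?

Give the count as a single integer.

piece 0:a — minimal
piece 1:e — minimal
piece 2:b — minimal
piece 3:a rests on {0:a}
piece 4:c rests on {2:b}
piece 5:b rests on {4:c}
piece 6:a rests on {3:a}
piece 7:a rests on {6:a}
piece 8:c rests on {5:b}
piece 9:a rests on {7:a}
piece 10:a rests on {9:a}
minimal pieces: {0:a, 1:e, 2:b}
ways to finish when only these pieces remain (= sum over removing one remaining piece with nothing left below it):
  1 left: {1}→1  {8}→1  {10}→1
  2 left: {1,8}→2  {1,10}→2  {5,8}→1  {8,10}→2  {9,10}→1
  3 left: {1,5,8}→3  {1,8,10}→6  {1,9,10}→3  {4,5,8}→1  {5,8,10}→3  {7,9,10}→1  {8,9,10}→3
  4 left: {1,4,5,8}→4  {1,5,8,10}→12  {1,7,9,10}→4  {1,8,9,10}→12  {2,4,5,8}→1  {4,5,8,10}→4  {5,8,9,10}→6  {6,7,9,10}→1  {7,8,9,10}→4
  5 left: {1,2,4,5,8}→5  {1,4,5,8,10}→20  {1,5,8,9,10}→30  {1,6,7,9,10}→5  {1,7,8,9,10}→20  {2,4,5,8,10}→5  {3,6,7,9,10}→1  {4,5,8,9,10}→10  {5,7,8,9,10}→10  {6,7,8,9,10}→5
  6 left: {0,3,6,7,9,10}→1  {1,2,4,5,8,10}→30  {1,3,6,7,9,10}→6  {1,4,5,8,9,10}→60  {1,5,7,8,9,10}→60  {1,6,7,8,9,10}→30  {2,4,5,8,9,10}→15  {3,6,7,8,9,10}→6  {4,5,7,8,9,10}→20  {5,6,7,8,9,10}→15
  7 left: {0,1,3,6,7,9,10}→7  {0,3,6,7,8,9,10}→7  {1,2,4,5,8,9,10}→105  {1,3,6,7,8,9,10}→42  {1,4,5,7,8,9,10}→140  {1,5,6,7,8,9,10}→105  {2,4,5,7,8,9,10}→35  {3,5,6,7,8,9,10}→21  {4,5,6,7,8,9,10}→35
  8 left: {0,1,3,6,7,8,9,10}→56  {0,3,5,6,7,8,9,10}→28  {1,2,4,5,7,8,9,10}→280  {1,3,5,6,7,8,9,10}→168  {1,4,5,6,7,8,9,10}→280  {2,4,5,6,7,8,9,10}→70  {3,4,5,6,7,8,9,10}→56
  9 left: {0,1,3,5,6,7,8,9,10}→252  {0,3,4,5,6,7,8,9,10}→84  {1,2,4,5,6,7,8,9,10}→630  {1,3,4,5,6,7,8,9,10}→504  {2,3,4,5,6,7,8,9,10}→126
  placing 0:a first → 1260 extensions
  placing 1:e first → 210 extensions
  placing 2:b first → 840 extensions
total linear extensions = 2310

2310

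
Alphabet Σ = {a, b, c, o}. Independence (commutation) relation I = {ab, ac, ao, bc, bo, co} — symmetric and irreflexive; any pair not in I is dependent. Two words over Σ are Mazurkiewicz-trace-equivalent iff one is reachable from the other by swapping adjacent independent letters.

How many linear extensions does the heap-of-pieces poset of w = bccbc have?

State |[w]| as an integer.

0(b) covers ∅
1(c) covers ∅
2(c) covers 1:c
3(b) covers 0:b
4(c) covers 2:c
floor of heap: 0:b, 1:c
completions by unplaced set U, small U first (add the entries for U minus each lowest piece of U):
  |U|=1: {3}:1  {4}:1
  |U|=2: {0,3}:1  {2,4}:1  {3,4}:2
  |U|=3: {0,3,4}:3  {1,2,4}:1  {2,3,4}:3
  start at 0(b): 4
  start at 1(c): 6
sum over floor = 10

10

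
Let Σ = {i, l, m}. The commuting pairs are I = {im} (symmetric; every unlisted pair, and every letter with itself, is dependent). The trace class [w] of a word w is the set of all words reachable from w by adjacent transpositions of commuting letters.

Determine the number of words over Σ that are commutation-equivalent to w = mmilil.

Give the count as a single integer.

3

#0=m has no predecessor
#1=m depends on [0:m]
#2=i has no predecessor
#3=l depends on [1:m, 2:i]
#4=i depends on [3:l]
#5=l depends on [4:i]
sources: [0:m, 2:i]
N(rest) = Σ N(rest − s) over sources s of rest; N(one piece) = 1:
  size 1 → [5]=1
  size 2 → [4,5]=1
  size 3 → [3,4,5]=1
  size 4 → [1,3,4,5]=1  [2,3,4,5]=1
  first=0(m) contributes 2
  first=2(i) contributes 1
|[w]| = 3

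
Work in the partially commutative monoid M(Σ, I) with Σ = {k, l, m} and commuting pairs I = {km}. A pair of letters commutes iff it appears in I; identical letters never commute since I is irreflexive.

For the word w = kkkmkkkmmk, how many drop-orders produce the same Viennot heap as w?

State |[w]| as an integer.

120

piece 0:k — minimal
piece 1:k rests on {0:k}
piece 2:k rests on {1:k}
piece 3:m — minimal
piece 4:k rests on {2:k}
piece 5:k rests on {4:k}
piece 6:k rests on {5:k}
piece 7:m rests on {3:m}
piece 8:m rests on {7:m}
piece 9:k rests on {6:k}
minimal pieces: {0:k, 3:m}
ways to finish when only these pieces remain (= sum over removing one remaining piece with nothing left below it):
  1 left: {8}→1  {9}→1
  2 left: {6,9}→1  {7,8}→1  {8,9}→2
  3 left: {3,7,8}→1  {5,6,9}→1  {6,8,9}→3  {7,8,9}→3
  4 left: {3,7,8,9}→4  {4,5,6,9}→1  {5,6,8,9}→4  {6,7,8,9}→6
  5 left: {2,4,5,6,9}→1  {3,6,7,8,9}→10  {4,5,6,8,9}→5  {5,6,7,8,9}→10
  6 left: {1,2,4,5,6,9}→1  {2,4,5,6,8,9}→6  {3,5,6,7,8,9}→20  {4,5,6,7,8,9}→15
  7 left: {0,1,2,4,5,6,9}→1  {1,2,4,5,6,8,9}→7  {2,4,5,6,7,8,9}→21  {3,4,5,6,7,8,9}→35
  8 left: {0,1,2,4,5,6,8,9}→8  {1,2,4,5,6,7,8,9}→28  {2,3,4,5,6,7,8,9}→56
  placing 0:k first → 84 extensions
  placing 3:m first → 36 extensions
total linear extensions = 120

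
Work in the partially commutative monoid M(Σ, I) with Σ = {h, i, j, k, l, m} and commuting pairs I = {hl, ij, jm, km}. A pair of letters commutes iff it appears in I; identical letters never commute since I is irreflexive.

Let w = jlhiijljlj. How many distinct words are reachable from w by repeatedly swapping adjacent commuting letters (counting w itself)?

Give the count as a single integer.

6

0(j) covers ∅
1(l) covers 0:j
2(h) covers 0:j
3(i) covers 1:l, 2:h
4(i) covers 3:i
5(j) covers 1:l, 2:h
6(l) covers 4:i, 5:j
7(j) covers 6:l
8(l) covers 7:j
9(j) covers 8:l
floor of heap: 0:j
completions by unplaced set U, small U first (add the entries for U minus each lowest piece of U):
  |U|=1: {9}:1
  |U|=2: {8,9}:1
  |U|=3: {7,8,9}:1
  |U|=4: {6,7,8,9}:1
  |U|=5: {4,6,7,8,9}:1  {5,6,7,8,9}:1
  |U|=6: {3,4,6,7,8,9}:1  {4,5,6,7,8,9}:2
  |U|=7: {3,4,5,6,7,8,9}:3
  |U|=8: {1,3,4,5,6,7,8,9}:3  {2,3,4,5,6,7,8,9}:3
  start at 0(j): 6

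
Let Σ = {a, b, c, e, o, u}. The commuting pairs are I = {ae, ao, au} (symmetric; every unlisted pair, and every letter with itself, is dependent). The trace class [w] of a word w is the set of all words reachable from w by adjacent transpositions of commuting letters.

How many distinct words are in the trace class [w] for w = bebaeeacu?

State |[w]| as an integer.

#0=b has no predecessor
#1=e depends on [0:b]
#2=b depends on [1:e]
#3=a depends on [2:b]
#4=e depends on [2:b]
#5=e depends on [4:e]
#6=a depends on [3:a]
#7=c depends on [5:e, 6:a]
#8=u depends on [7:c]
sources: [0:b]
N(rest) = Σ N(rest − s) over sources s of rest; N(one piece) = 1:
  size 1 → [8]=1
  size 2 → [7,8]=1
  size 3 → [5,7,8]=1  [6,7,8]=1
  size 4 → [3,6,7,8]=1  [4,5,7,8]=1  [5,6,7,8]=2
  size 5 → [3,5,6,7,8]=3  [4,5,6,7,8]=3
  size 6 → [3,4,5,6,7,8]=6
  size 7 → [2,3,4,5,6,7,8]=6
  first=0(b) contributes 6

6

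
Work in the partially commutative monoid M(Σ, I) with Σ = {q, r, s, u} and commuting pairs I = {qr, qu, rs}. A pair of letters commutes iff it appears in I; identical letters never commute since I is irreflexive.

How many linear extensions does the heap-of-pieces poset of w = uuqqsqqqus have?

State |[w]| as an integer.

24

0(u) covers ∅
1(u) covers 0:u
2(q) covers ∅
3(q) covers 2:q
4(s) covers 1:u, 3:q
5(q) covers 4:s
6(q) covers 5:q
7(q) covers 6:q
8(u) covers 4:s
9(s) covers 7:q, 8:u
floor of heap: 0:u, 2:q
completions by unplaced set U, small U first (add the entries for U minus each lowest piece of U):
  |U|=1: {9}:1
  |U|=2: {7,9}:1  {8,9}:1
  |U|=3: {6,7,9}:1  {7,8,9}:2
  |U|=4: {5,6,7,9}:1  {6,7,8,9}:3
  |U|=5: {5,6,7,8,9}:4
  |U|=6: {4,5,6,7,8,9}:4
  |U|=7: {1,4,5,6,7,8,9}:4  {3,4,5,6,7,8,9}:4
  |U|=8: {0,1,4,5,6,7,8,9}:4  {1,3,4,5,6,7,8,9}:8  {2,3,4,5,6,7,8,9}:4
  start at 0(u): 12
  start at 2(q): 12
sum over floor = 24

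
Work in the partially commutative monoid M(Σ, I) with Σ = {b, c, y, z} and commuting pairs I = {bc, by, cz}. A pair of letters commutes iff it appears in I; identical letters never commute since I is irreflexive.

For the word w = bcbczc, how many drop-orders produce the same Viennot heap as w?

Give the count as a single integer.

drop 0:b onto floor
drop 1:c onto floor
drop 2:b onto {0:b}
drop 3:c onto {1:c}
drop 4:z onto {2:b}
drop 5:c onto {3:c}
ground layer = {0:b, 1:c}
drop-orders for the pieces not yet dropped (sum over which currently-grounded one goes next):
  1 to go: {4} 1  {5} 1
  2 to go: {2,4} 1  {3,5} 1  {4,5} 2
  3 to go: {0,2,4} 1  {1,3,5} 1  {2,4,5} 3  {3,4,5} 3
  4 to go: {0,2,4,5} 4  {1,3,4,5} 4  {2,3,4,5} 6
  if 0:b drops first: 10 orders
  if 1:c drops first: 10 orders
heap linearizations: 20

20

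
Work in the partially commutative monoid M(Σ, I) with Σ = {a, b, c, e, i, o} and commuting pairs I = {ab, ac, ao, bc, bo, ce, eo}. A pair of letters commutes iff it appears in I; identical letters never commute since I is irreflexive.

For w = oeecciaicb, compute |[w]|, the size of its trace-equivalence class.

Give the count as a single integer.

drop 0:o onto floor
drop 1:e onto floor
drop 2:e onto {1:e}
drop 3:c onto {0:o}
drop 4:c onto {3:c}
drop 5:i onto {2:e, 4:c}
drop 6:a onto {5:i}
drop 7:i onto {6:a}
drop 8:c onto {7:i}
drop 9:b onto {7:i}
ground layer = {0:o, 1:e}
drop-orders for the pieces not yet dropped (sum over which currently-grounded one goes next):
  1 to go: {8} 1  {9} 1
  2 to go: {8,9} 2
  3 to go: {7,8,9} 2
  4 to go: {6,7,8,9} 2
  5 to go: {5,6,7,8,9} 2
  6 to go: {2,5,6,7,8,9} 2  {4,5,6,7,8,9} 2
  7 to go: {1,2,5,6,7,8,9} 2  {2,4,5,6,7,8,9} 4  {3,4,5,6,7,8,9} 2
  8 to go: {0,3,4,5,6,7,8,9} 2  {1,2,4,5,6,7,8,9} 6  {2,3,4,5,6,7,8,9} 6
  if 0:o drops first: 12 orders
  if 1:e drops first: 8 orders
heap linearizations: 20

20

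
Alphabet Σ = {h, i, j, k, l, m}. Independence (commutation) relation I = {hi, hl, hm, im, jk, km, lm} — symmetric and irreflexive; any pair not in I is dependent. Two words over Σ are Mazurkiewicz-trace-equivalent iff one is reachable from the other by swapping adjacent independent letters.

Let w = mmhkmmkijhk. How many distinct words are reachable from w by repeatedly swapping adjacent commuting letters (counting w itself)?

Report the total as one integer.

70

0(m) covers ∅
1(m) covers 0:m
2(h) covers ∅
3(k) covers 2:h
4(m) covers 1:m
5(m) covers 4:m
6(k) covers 3:k
7(i) covers 6:k
8(j) covers 5:m, 7:i
9(h) covers 8:j
10(k) covers 9:h
floor of heap: 0:m, 2:h
completions by unplaced set U, small U first (add the entries for U minus each lowest piece of U):
  |U|=1: {10}:1
  |U|=2: {9,10}:1
  |U|=3: {8,9,10}:1
  |U|=4: {5,8,9,10}:1  {7,8,9,10}:1
  |U|=5: {4,5,8,9,10}:1  {5,7,8,9,10}:2  {6,7,8,9,10}:1
  |U|=6: {1,4,5,8,9,10}:1  {3,6,7,8,9,10}:1  {4,5,7,8,9,10}:3  {5,6,7,8,9,10}:3
  |U|=7: {0,1,4,5,8,9,10}:1  {1,4,5,7,8,9,10}:4  {2,3,6,7,8,9,10}:1  {3,5,6,7,8,9,10}:4  {4,5,6,7,8,9,10}:6
  |U|=8: {0,1,4,5,7,8,9,10}:5  {1,4,5,6,7,8,9,10}:10  {2,3,5,6,7,8,9,10}:5  {3,4,5,6,7,8,9,10}:10
  |U|=9: {0,1,4,5,6,7,8,9,10}:15  {1,3,4,5,6,7,8,9,10}:20  {2,3,4,5,6,7,8,9,10}:15
  start at 0(m): 35
  start at 2(h): 35
sum over floor = 70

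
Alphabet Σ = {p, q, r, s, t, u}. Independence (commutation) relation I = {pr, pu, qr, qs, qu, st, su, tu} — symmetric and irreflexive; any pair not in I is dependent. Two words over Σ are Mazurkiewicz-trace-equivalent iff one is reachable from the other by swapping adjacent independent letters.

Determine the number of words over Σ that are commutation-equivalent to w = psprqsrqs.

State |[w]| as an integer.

0(p) covers ∅
1(s) covers 0:p
2(p) covers 1:s
3(r) covers 1:s
4(q) covers 2:p
5(s) covers 2:p, 3:r
6(r) covers 5:s
7(q) covers 4:q
8(s) covers 6:r
floor of heap: 0:p
completions by unplaced set U, small U first (add the entries for U minus each lowest piece of U):
  |U|=1: {7}:1  {8}:1
  |U|=2: {4,7}:1  {6,8}:1  {7,8}:2
  |U|=3: {4,7,8}:3  {5,6,8}:1  {6,7,8}:3
  |U|=4: {3,5,6,8}:1  {4,6,7,8}:6  {5,6,7,8}:4
  |U|=5: {3,5,6,7,8}:5  {4,5,6,7,8}:10
  |U|=6: {2,4,5,6,7,8}:10  {3,4,5,6,7,8}:15
  |U|=7: {2,3,4,5,6,7,8}:25
  start at 0(p): 25

25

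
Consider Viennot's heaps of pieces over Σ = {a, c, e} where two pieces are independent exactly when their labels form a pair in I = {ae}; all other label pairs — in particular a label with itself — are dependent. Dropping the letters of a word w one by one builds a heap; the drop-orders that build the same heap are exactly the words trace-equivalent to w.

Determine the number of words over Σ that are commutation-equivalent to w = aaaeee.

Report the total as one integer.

piece 0:a — minimal
piece 1:a rests on {0:a}
piece 2:a rests on {1:a}
piece 3:e — minimal
piece 4:e rests on {3:e}
piece 5:e rests on {4:e}
minimal pieces: {0:a, 3:e}
ways to finish when only these pieces remain (= sum over removing one remaining piece with nothing left below it):
  1 left: {2}→1  {5}→1
  2 left: {1,2}→1  {2,5}→2  {4,5}→1
  3 left: {0,1,2}→1  {1,2,5}→3  {2,4,5}→3  {3,4,5}→1
  4 left: {0,1,2,5}→4  {1,2,4,5}→6  {2,3,4,5}→4
  placing 0:a first → 10 extensions
  placing 3:e first → 10 extensions
total linear extensions = 20

20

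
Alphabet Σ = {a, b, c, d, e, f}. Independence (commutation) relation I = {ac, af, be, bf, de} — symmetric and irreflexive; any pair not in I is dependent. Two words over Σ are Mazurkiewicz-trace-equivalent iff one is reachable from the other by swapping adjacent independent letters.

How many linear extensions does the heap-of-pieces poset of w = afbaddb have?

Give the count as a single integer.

4

piece 0:a — minimal
piece 1:f — minimal
piece 2:b rests on {0:a}
piece 3:a rests on {2:b}
piece 4:d rests on {1:f, 3:a}
piece 5:d rests on {4:d}
piece 6:b rests on {5:d}
minimal pieces: {0:a, 1:f}
ways to finish when only these pieces remain (= sum over removing one remaining piece with nothing left below it):
  1 left: {6}→1
  2 left: {5,6}→1
  3 left: {4,5,6}→1
  4 left: {1,4,5,6}→1  {3,4,5,6}→1
  5 left: {1,3,4,5,6}→2  {2,3,4,5,6}→1
  placing 0:a first → 3 extensions
  placing 1:f first → 1 extensions
total linear extensions = 4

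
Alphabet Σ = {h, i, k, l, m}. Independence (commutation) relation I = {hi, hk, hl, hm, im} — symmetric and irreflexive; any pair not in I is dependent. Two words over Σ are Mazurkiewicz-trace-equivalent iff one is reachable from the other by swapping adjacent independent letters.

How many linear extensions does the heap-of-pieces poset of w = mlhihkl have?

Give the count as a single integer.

#0=m has no predecessor
#1=l depends on [0:m]
#2=h has no predecessor
#3=i depends on [1:l]
#4=h depends on [2:h]
#5=k depends on [3:i]
#6=l depends on [5:k]
sources: [0:m, 2:h]
N(rest) = Σ N(rest − s) over sources s of rest; N(one piece) = 1:
  size 1 → [4]=1  [6]=1
  size 2 → [2,4]=1  [4,6]=2  [5,6]=1
  size 3 → [2,4,6]=3  [3,5,6]=1  [4,5,6]=3
  size 4 → [1,3,5,6]=1  [2,4,5,6]=6  [3,4,5,6]=4
  size 5 → [0,1,3,5,6]=1  [1,3,4,5,6]=5  [2,3,4,5,6]=10
  first=0(m) contributes 15
  first=2(h) contributes 6
|[w]| = 21

21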